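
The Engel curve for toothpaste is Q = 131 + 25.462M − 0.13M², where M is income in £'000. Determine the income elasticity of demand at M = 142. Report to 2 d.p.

-1.45

At M = 142: Q = 1125.2840.
dQ/dM = 25.462 − 0.26M = -11.45800.
η = (dQ/dM)·(M/Q) = -11.45800 × (142/1125.2840) = -1.45.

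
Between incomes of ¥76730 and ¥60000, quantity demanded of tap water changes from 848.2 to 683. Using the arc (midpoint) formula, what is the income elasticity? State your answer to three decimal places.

ΔQ = 683 − 848.2 = -165.2; midpoint Q̄ = (848.2 + 683)/2 = 765.6.
ΔI = 60000 − 76730 = -16730; midpoint Ī = (76730 + 60000)/2 = 68365.
η = (ΔQ/Q̄) ÷ (ΔI/Ī) = (-165.2/765.6) ÷ (-16730/68365) = 0.882.

0.882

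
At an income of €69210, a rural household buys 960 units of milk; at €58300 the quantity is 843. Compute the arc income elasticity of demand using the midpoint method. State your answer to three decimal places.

0.758

ΔQ = 843 − 960 = -117; midpoint Q̄ = (960 + 843)/2 = 901.5.
ΔI = 58300 − 69210 = -10910; midpoint Ī = (69210 + 58300)/2 = 63755.
η = (ΔQ/Q̄) ÷ (ΔI/Ī) = (-117/901.5) ÷ (-10910/63755) = 0.758.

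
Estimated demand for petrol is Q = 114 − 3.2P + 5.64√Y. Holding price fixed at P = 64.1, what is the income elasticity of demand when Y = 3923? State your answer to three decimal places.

0.674

At P = 64.1, Y = 3923: Q = 262.135.
Holding P constant, ∂Q/∂Y = 5.64/(2√Y) = 0.0450236.
η_Y = (∂Q/∂Y)·(Y/Q) = 0.0450236 × (3923/262.135) = 0.674.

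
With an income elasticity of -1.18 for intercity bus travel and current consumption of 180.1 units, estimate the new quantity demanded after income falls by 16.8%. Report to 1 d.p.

%ΔQ ≈ η × %ΔI = -1.18 × (-16.8%) = 19.824%.
New Q ≈ 180.1 × (1 + 0.19824) = 215.8.

215.8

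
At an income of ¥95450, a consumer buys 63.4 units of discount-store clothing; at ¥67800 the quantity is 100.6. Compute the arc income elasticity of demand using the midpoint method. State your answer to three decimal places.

ΔQ = 100.6 − 63.4 = 37.2; midpoint Q̄ = (63.4 + 100.6)/2 = 82.
ΔI = 67800 − 95450 = -27650; midpoint Ī = (95450 + 67800)/2 = 81625.
η = (ΔQ/Q̄) ÷ (ΔI/Ī) = (37.2/82) ÷ (-27650/81625) = -1.339.

-1.339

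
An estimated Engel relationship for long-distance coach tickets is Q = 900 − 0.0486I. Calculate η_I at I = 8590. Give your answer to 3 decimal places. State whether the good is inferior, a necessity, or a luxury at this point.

At I = 8590: Q = 482.526.
dQ/dI = −0.0486.
η = (dQ/dI)·(I/Q) = -0.0486 × (8590/482.526) = -0.865.
Since η < 0, the good is an inferior good.

-0.865 (inferior good)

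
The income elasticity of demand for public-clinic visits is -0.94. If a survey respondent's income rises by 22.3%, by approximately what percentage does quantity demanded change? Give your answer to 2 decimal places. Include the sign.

%ΔQ ≈ η × %ΔI = -0.94 × 22.3% = -20.96%.

-20.96%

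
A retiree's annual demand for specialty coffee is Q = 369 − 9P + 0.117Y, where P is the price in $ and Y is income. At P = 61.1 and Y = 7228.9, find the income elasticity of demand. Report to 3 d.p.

1.272

At P = 61.1, Y = 7228.9: Q = 664.881.
Holding P constant, ∂Q/∂Y = 0.117.
η_Y = (∂Q/∂Y)·(Y/Q) = 0.117 × (7228.9/664.881) = 1.272.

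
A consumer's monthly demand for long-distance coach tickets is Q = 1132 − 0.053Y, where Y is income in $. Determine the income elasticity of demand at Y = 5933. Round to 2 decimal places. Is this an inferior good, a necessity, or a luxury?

-0.38 (inferior good)

At Y = 5933: Q = 817.551.
dQ/dY = −0.053.
η = (dQ/dY)·(Y/Q) = -0.053 × (5933/817.551) = -0.38.
Since η < 0, the good is an inferior good.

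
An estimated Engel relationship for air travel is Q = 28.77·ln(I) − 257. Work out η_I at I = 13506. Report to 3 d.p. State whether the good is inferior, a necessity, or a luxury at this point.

1.730 (luxury)

At I = 13506: Q = 16.628.
dQ/dI = 28.77/I = 0.00213016 at this income.
η = (dQ/dI)·(I/Q) = 0.00213016 × (13506/16.628) = 1.730.
Since η > 1, the good is a luxury.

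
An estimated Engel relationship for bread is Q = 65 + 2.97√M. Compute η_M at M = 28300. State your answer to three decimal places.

0.442

At M = 28300: Q = 564.631.
dQ/dM = 2.97/(2√M) = 0.00882741 at this income.
η = (dQ/dM)·(M/Q) = 0.00882741 × (28300/564.631) = 0.442.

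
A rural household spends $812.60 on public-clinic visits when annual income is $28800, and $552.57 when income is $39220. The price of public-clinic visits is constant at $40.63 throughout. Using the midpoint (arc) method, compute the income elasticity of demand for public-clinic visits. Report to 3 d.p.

-1.243

With a constant price, Q₁ = 812.60/40.63 = 20.000 and Q₂ = 552.57/40.63 = 13.600 (equivalently, work directly with expenditure since P cancels).
Midpoint %ΔQ = (552.57 − 812.60)/682.59 = -0.38095; midpoint %ΔI = (39220 − 28800)/34010 = 0.30638.
η = -0.38095 / 0.30638 = -1.243.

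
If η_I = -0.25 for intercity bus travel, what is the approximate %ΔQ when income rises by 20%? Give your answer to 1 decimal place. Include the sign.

-5.0%

%ΔQ ≈ η × %ΔI = -0.25 × 20% = -5.0%.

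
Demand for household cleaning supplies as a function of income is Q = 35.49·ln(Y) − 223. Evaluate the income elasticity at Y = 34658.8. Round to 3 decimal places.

0.240

At Y = 34658.8: Q = 147.988.
dQ/dY = 35.49/Y = 0.00102398 at this income.
η = (dQ/dY)·(Y/Q) = 0.00102398 × (34658.8/147.988) = 0.240.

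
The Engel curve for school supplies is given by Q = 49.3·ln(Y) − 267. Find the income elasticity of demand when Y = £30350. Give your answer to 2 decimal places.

0.20

At Y = 30350: Q = 241.803.
dQ/dY = 49.3/Y = 0.00162438 at this income.
η = (dQ/dY)·(Y/Q) = 0.00162438 × (30350/241.803) = 0.20.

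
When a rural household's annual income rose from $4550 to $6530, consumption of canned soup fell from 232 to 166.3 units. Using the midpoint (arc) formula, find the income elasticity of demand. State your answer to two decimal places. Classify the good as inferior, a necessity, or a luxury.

ΔQ = 166.3 − 232 = -65.7; midpoint Q̄ = (232 + 166.3)/2 = 199.15.
ΔI = 6530 − 4550 = 1980; midpoint Ī = (4550 + 6530)/2 = 5540.
η = (ΔQ/Q̄) ÷ (ΔI/Ī) = (-65.7/199.15) ÷ (1980/5540) = -0.92.
η < 0 ⇒ inferior good.

-0.92 (inferior good)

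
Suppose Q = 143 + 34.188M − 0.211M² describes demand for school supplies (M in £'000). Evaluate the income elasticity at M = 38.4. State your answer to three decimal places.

0.603

At M = 38.4: Q = 1144.6870.
dQ/dM = 34.188 − 0.422M = 17.98320.
η = (dQ/dM)·(M/Q) = 17.98320 × (38.4/1144.6870) = 0.603.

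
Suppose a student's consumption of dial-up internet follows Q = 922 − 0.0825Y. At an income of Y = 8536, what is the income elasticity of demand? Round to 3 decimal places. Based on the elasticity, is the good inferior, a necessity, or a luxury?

-3.234 (inferior good)

At Y = 8536: Q = 217.780.
dQ/dY = −0.0825.
η = (dQ/dY)·(Y/Q) = -0.0825 × (8536/217.780) = -3.234.
Since η < 0, the good is an inferior good.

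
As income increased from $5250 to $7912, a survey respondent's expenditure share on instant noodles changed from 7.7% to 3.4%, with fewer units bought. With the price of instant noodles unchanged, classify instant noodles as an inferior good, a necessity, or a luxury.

inferior good

Quantity demanded falls as income rises, so η < 0.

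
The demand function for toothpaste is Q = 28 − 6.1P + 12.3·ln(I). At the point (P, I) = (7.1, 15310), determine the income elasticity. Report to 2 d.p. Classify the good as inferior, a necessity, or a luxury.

0.12 (necessity)

At P = 7.1, I = 15310: Q = 103.216.
Holding P constant, ∂Q/∂I = 12.3/I = 0.000803396.
η_I = (∂Q/∂I)·(I/Q) = 0.000803396 × (15310/103.216) = 0.12.
Since 0 < η < 1, this is a necessity.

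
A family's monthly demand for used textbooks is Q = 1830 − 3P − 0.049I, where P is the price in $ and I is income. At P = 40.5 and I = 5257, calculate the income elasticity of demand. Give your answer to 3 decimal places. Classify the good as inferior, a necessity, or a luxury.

-0.178 (inferior good)

At P = 40.5, I = 5257: Q = 1450.907.
Holding P constant, ∂Q/∂I = −0.049.
η_I = (∂Q/∂I)·(I/Q) = -0.049 × (5257/1450.907) = -0.178.
Since η < 0, this is an inferior good.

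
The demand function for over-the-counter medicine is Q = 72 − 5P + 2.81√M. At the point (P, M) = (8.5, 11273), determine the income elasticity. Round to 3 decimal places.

At P = 8.5, M = 11273: Q = 327.850.
Holding P constant, ∂Q/∂M = 2.81/(2√M) = 0.0132329.
η_M = (∂Q/∂M)·(M/Q) = 0.0132329 × (11273/327.850) = 0.455.

0.455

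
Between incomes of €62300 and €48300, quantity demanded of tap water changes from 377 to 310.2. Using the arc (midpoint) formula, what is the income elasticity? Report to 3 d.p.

0.768

ΔQ = 310.2 − 377 = -66.8; midpoint Q̄ = (377 + 310.2)/2 = 343.6.
ΔI = 48300 − 62300 = -14000; midpoint Ī = (62300 + 48300)/2 = 55300.
η = (ΔQ/Q̄) ÷ (ΔI/Ī) = (-66.8/343.6) ÷ (-14000/55300) = 0.768.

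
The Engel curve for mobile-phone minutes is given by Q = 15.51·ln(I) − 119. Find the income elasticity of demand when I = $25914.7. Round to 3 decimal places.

At I = 25914.7: Q = 38.621.
dQ/dI = 15.51/I = 0.000598502 at this income.
η = (dQ/dI)·(I/Q) = 0.000598502 × (25914.7/38.621) = 0.402.

0.402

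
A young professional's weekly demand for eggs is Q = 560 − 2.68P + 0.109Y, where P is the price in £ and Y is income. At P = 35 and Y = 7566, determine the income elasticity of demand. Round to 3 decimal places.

0.639

At P = 35, Y = 7566: Q = 1290.894.
Holding P constant, ∂Q/∂Y = 0.109.
η_Y = (∂Q/∂Y)·(Y/Q) = 0.109 × (7566/1290.894) = 0.639.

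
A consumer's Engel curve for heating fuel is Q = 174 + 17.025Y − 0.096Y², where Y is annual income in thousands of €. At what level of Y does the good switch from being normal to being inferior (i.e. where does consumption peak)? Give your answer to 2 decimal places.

88.67

dQ/dY = 17.025 − 0.192Y.
The good is inferior where dQ/dY < 0. Setting dQ/dY = 0 gives Y = 17.025 / 0.192 = 88.67.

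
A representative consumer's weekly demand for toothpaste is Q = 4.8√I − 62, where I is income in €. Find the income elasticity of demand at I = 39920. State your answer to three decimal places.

0.535

At I = 39920: Q = 897.040.
dQ/dI = 4.8/(2√I) = 0.012012 at this income.
η = (dQ/dI)·(I/Q) = 0.012012 × (39920/897.040) = 0.535.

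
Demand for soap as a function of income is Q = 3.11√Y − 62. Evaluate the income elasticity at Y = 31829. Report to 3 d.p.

0.563

At Y = 31829: Q = 492.845.
dQ/dY = 3.11/(2√Y) = 0.00871603 at this income.
η = (dQ/dY)·(Y/Q) = 0.00871603 × (31829/492.845) = 0.563.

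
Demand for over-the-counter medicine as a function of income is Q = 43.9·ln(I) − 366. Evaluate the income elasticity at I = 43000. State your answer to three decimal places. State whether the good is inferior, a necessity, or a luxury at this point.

0.429 (necessity)

At I = 43000: Q = 102.367.
dQ/dI = 43.9/I = 0.00102093 at this income.
η = (dQ/dI)·(I/Q) = 0.00102093 × (43000/102.367) = 0.429.
Since 0 < η < 1, the good is a necessity.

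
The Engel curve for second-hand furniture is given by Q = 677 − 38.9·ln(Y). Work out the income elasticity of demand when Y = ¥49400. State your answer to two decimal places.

At Y = 49400: Q = 256.580.
dQ/dY = -38.9/Y = -0.000787449 at this income.
η = (dQ/dY)·(Y/Q) = -0.000787449 × (49400/256.580) = -0.15.

-0.15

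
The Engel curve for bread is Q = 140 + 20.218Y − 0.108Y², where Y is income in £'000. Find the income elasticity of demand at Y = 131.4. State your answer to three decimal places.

At Y = 131.4: Q = 931.9215.
dQ/dY = 20.218 − 0.216Y = -8.16440.
η = (dQ/dY)·(Y/Q) = -8.16440 × (131.4/931.9215) = -1.151.

-1.151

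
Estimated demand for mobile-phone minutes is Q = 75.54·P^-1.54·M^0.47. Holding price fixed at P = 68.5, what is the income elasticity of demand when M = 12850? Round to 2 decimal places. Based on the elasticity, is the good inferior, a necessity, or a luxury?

0.47 (necessity)

For a multiplicative demand Q = A·P^α·M^β, the income elasticity is β everywhere.
Here β = 0.47, so η = 0.47.
Since 0 < η < 1, this is a necessity.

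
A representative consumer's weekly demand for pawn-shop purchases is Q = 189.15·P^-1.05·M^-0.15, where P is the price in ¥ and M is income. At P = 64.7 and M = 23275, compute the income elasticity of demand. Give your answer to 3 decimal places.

-0.150

For a multiplicative demand Q = A·P^α·M^β, the income elasticity is β everywhere.
Here β = -0.15, so η = -0.150.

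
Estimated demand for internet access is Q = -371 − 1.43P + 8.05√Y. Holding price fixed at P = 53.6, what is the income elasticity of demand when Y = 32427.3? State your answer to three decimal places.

0.723

At P = 53.6, Y = 32427.3: Q = 1001.962.
Holding P constant, ∂Q/∂Y = 8.05/(2√Y) = 0.0223517.
η_Y = (∂Q/∂Y)·(Y/Q) = 0.0223517 × (32427.3/1001.962) = 0.723.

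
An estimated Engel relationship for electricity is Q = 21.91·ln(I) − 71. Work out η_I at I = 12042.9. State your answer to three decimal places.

At I = 12042.9: Q = 134.871.
dQ/dI = 21.91/I = 0.00181933 at this income.
η = (dQ/dI)·(I/Q) = 0.00181933 × (12042.9/134.871) = 0.162.

0.162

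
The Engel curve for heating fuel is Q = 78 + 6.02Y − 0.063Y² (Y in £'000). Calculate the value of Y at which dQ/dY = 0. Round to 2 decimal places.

47.78

dQ/dY = 6.02 − 0.126Y.
The good is inferior where dQ/dY < 0. Setting dQ/dY = 0 gives Y = 6.02 / 0.126 = 47.78.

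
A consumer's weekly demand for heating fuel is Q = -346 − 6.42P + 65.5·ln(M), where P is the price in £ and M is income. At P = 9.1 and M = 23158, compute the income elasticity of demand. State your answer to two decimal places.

At P = 9.1, M = 23158: Q = 253.859.
Holding P constant, ∂Q/∂M = 65.5/M = 0.0028284.
η_M = (∂Q/∂M)·(M/Q) = 0.0028284 × (23158/253.859) = 0.26.

0.26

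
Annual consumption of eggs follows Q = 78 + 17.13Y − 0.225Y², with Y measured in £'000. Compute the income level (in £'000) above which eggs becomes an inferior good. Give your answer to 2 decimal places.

38.07

dQ/dY = 17.13 − 0.45Y.
The good is inferior where dQ/dY < 0. Setting dQ/dY = 0 gives Y = 17.13 / 0.45 = 38.07.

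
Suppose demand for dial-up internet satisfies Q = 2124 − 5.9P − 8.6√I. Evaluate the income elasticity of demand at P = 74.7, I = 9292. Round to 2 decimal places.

-0.49

At P = 74.7, I = 9292: Q = 854.273.
Holding P constant, ∂Q/∂I = -8.6/(2√I) = -0.0446081.
η_I = (∂Q/∂I)·(I/Q) = -0.0446081 × (9292/854.273) = -0.49.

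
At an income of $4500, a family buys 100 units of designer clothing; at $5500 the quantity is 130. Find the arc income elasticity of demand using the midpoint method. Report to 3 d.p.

ΔQ = 130 − 100 = 30; midpoint Q̄ = (100 + 130)/2 = 115.
ΔI = 5500 − 4500 = 1000; midpoint Ī = (4500 + 5500)/2 = 5000.
η = (ΔQ/Q̄) ÷ (ΔI/Ī) = (30/115) ÷ (1000/5000) = 1.304.

1.304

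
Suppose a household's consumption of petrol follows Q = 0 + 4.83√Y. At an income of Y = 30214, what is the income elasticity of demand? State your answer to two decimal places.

0.50

At Y = 30214: Q = 839.559.
dQ/dY = 4.83/(2√Y) = 0.0138935 at this income.
η = (dQ/dY)·(Y/Q) = 0.0138935 × (30214/839.559) = 0.50.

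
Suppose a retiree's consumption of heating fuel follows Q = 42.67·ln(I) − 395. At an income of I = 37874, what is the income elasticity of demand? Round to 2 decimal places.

At I = 37874: Q = 54.828.
dQ/dI = 42.67/I = 0.00112663 at this income.
η = (dQ/dI)·(I/Q) = 0.00112663 × (37874/54.828) = 0.78.

0.78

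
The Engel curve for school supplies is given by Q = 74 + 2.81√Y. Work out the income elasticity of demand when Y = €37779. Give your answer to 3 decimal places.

0.440

At Y = 37779: Q = 620.175.
dQ/dY = 2.81/(2√Y) = 0.00722855 at this income.
η = (dQ/dY)·(Y/Q) = 0.00722855 × (37779/620.175) = 0.440.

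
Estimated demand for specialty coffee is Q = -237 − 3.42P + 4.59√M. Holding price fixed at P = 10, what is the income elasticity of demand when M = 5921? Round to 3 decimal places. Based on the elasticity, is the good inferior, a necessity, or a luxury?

At P = 10, M = 5921: Q = 81.991.
Holding P constant, ∂Q/∂M = 4.59/(2√M) = 0.0298253.
η_M = (∂Q/∂M)·(M/Q) = 0.0298253 × (5921/81.991) = 2.154.
Since η > 1, this is a luxury.

2.154 (luxury)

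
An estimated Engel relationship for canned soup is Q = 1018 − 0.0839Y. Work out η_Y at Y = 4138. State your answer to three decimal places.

At Y = 4138: Q = 670.822.
dQ/dY = −0.0839.
η = (dQ/dY)·(Y/Q) = -0.0839 × (4138/670.822) = -0.518.

-0.518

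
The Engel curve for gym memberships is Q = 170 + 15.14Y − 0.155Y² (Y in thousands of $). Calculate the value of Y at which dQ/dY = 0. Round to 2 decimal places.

dQ/dY = 15.14 − 0.31Y.
The good is inferior where dQ/dY < 0. Setting dQ/dY = 0 gives Y = 15.14 / 0.31 = 48.84.

48.84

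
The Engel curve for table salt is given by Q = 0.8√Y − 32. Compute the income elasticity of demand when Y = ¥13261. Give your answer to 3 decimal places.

0.766

At Y = 13261: Q = 60.125.
dQ/dY = 0.8/(2√Y) = 0.00347354 at this income.
η = (dQ/dY)·(Y/Q) = 0.00347354 × (13261/60.125) = 0.766.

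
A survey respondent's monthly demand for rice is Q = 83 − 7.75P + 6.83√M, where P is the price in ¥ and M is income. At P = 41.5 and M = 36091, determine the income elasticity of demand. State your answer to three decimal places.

At P = 41.5, M = 36091: Q = 1058.913.
Holding P constant, ∂Q/∂M = 6.83/(2√M) = 0.0179759.
η_M = (∂Q/∂M)·(M/Q) = 0.0179759 × (36091/1058.913) = 0.613.

0.613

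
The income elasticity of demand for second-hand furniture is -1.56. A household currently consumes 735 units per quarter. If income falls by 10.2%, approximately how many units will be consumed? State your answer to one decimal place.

852.0

%ΔQ ≈ η × %ΔI = -1.56 × (-10.2%) = 15.912%.
New Q ≈ 735 × (1 + 0.15912) = 852.0.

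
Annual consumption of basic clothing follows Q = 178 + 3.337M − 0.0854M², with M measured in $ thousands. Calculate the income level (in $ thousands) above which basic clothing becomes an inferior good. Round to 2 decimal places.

19.54

dQ/dM = 3.337 − 0.1708M.
The good is inferior where dQ/dM < 0. Setting dQ/dM = 0 gives M = 3.337 / 0.1708 = 19.54.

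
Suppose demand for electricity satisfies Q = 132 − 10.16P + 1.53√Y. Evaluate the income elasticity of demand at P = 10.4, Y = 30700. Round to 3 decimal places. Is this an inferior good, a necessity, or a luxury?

At P = 10.4, Y = 30700: Q = 294.414.
Holding P constant, ∂Q/∂Y = 1.53/(2√Y) = 0.00436609.
η_Y = (∂Q/∂Y)·(Y/Q) = 0.00436609 × (30700/294.414) = 0.455.
Since 0 < η < 1, this is a necessity.

0.455 (necessity)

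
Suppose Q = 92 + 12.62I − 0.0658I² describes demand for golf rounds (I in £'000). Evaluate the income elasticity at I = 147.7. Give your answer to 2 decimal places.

At I = 147.7: Q = 520.5279.
dQ/dI = 12.62 − 0.1316I = -6.81732.
η = (dQ/dI)·(I/Q) = -6.81732 × (147.7/520.5279) = -1.93.

-1.93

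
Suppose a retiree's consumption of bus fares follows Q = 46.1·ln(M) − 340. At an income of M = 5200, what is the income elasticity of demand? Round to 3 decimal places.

0.847

At M = 5200: Q = 54.451.
dQ/dM = 46.1/M = 0.00886538 at this income.
η = (dQ/dM)·(M/Q) = 0.00886538 × (5200/54.451) = 0.847.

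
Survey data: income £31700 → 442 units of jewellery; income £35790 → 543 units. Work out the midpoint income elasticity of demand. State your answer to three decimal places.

ΔQ = 543 − 442 = 101; midpoint Q̄ = (442 + 543)/2 = 492.5.
ΔI = 35790 − 31700 = 4090; midpoint Ī = (31700 + 35790)/2 = 33745.
η = (ΔQ/Q̄) ÷ (ΔI/Ī) = (101/492.5) ÷ (4090/33745) = 1.692.

1.692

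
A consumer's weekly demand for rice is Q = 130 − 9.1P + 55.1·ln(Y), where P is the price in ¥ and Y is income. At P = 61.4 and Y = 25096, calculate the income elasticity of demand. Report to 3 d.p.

At P = 61.4, Y = 25096: Q = 129.449.
Holding P constant, ∂Q/∂Y = 55.1/Y = 0.00219557.
η_Y = (∂Q/∂Y)·(Y/Q) = 0.00219557 × (25096/129.449) = 0.426.

0.426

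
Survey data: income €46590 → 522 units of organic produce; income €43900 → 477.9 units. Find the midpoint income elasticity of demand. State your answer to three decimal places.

1.484

ΔQ = 477.9 − 522 = -44.1; midpoint Q̄ = (522 + 477.9)/2 = 499.95.
ΔI = 43900 − 46590 = -2690; midpoint Ī = (46590 + 43900)/2 = 45245.
η = (ΔQ/Q̄) ÷ (ΔI/Ī) = (-44.1/499.95) ÷ (-2690/45245) = 1.484.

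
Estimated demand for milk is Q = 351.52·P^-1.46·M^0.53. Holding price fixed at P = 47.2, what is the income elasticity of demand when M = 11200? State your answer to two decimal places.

0.53

For a multiplicative demand Q = A·P^α·M^β, the income elasticity is β everywhere.
Here β = 0.53, so η = 0.53.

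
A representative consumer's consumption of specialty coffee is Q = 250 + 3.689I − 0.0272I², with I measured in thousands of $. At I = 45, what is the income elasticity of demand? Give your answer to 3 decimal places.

At I = 45: Q = 360.9250.
dQ/dI = 3.689 − 0.0544I = 1.24100.
η = (dQ/dI)·(I/Q) = 1.24100 × (45/360.9250) = 0.155.

0.155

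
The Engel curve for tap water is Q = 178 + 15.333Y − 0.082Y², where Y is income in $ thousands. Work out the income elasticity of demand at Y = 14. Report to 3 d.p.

At Y = 14: Q = 376.5900.
dQ/dY = 15.333 − 0.164Y = 13.03700.
η = (dQ/dY)·(Y/Q) = 13.03700 × (14/376.5900) = 0.485.

0.485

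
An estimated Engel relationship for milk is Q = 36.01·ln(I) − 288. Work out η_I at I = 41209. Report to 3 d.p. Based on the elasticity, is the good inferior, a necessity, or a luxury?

0.380 (necessity)

At I = 41209: Q = 94.657.
dQ/dI = 36.01/I = 0.000873838 at this income.
η = (dQ/dI)·(I/Q) = 0.000873838 × (41209/94.657) = 0.380.
Since 0 < η < 1, the good is a necessity.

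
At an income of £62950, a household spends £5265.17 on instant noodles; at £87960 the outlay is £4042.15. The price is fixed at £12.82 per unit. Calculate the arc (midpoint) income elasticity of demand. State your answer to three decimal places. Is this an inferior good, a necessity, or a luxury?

-0.793 (inferior good)

With a constant price, Q₁ = 5265.17/12.82 = 410.700 and Q₂ = 4042.15/12.82 = 315.300 (equivalently, work directly with expenditure since P cancels).
Midpoint %ΔQ = (4042.15 − 5265.17)/4653.66 = -0.26281; midpoint %ΔI = (87960 − 62950)/75455 = 0.33146.
η = -0.26281 / 0.33146 = -0.793.
η < 0 ⇒ inferior good.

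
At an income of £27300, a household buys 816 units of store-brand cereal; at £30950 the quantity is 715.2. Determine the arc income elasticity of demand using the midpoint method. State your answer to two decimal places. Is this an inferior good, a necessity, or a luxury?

ΔQ = 715.2 − 816 = -100.8; midpoint Q̄ = (816 + 715.2)/2 = 765.6.
ΔI = 30950 − 27300 = 3650; midpoint Ī = (27300 + 30950)/2 = 29125.
η = (ΔQ/Q̄) ÷ (ΔI/Ī) = (-100.8/765.6) ÷ (3650/29125) = -1.05.
η < 0 ⇒ inferior good.

-1.05 (inferior good)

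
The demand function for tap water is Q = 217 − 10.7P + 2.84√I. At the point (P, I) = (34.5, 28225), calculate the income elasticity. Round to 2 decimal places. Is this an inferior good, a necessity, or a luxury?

At P = 34.5, I = 28225: Q = 324.978.
Holding P constant, ∂Q/∂I = 2.84/(2√I) = 0.00845223.
η_I = (∂Q/∂I)·(I/Q) = 0.00845223 × (28225/324.978) = 0.73.
Since 0 < η < 1, this is a necessity.

0.73 (necessity)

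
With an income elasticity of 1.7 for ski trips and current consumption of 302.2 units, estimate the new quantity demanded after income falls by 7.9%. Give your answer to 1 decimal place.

%ΔQ ≈ η × %ΔI = 1.7 × (-7.9%) = -13.43%.
New Q ≈ 302.2 × (1 − 0.1343) = 261.6.

261.6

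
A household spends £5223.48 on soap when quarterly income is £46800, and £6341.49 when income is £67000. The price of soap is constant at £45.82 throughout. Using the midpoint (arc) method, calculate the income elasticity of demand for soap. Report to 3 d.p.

0.545

With a constant price, Q₁ = 5223.48/45.82 = 114.000 and Q₂ = 6341.49/45.82 = 138.400 (equivalently, work directly with expenditure since P cancels).
Midpoint %ΔQ = (6341.49 − 5223.48)/5782.49 = 0.19334; midpoint %ΔI = (67000 − 46800)/56900 = 0.35501.
η = 0.19334 / 0.35501 = 0.545.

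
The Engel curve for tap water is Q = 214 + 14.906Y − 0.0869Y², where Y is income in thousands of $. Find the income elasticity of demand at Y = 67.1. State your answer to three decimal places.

0.265

At Y = 67.1: Q = 822.9332.
dQ/dY = 14.906 − 0.1738Y = 3.24402.
η = (dQ/dY)·(Y/Q) = 3.24402 × (67.1/822.9332) = 0.265.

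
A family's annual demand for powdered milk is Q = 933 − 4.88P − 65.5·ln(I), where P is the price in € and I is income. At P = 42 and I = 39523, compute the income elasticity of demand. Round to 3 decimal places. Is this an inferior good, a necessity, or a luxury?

-1.885 (inferior good)

At P = 42, I = 39523: Q = 34.746.
Holding P constant, ∂Q/∂I = -65.5/I = -0.00165726.
η_I = (∂Q/∂I)·(I/Q) = -0.00165726 × (39523/34.746) = -1.885.
Since η < 0, this is an inferior good.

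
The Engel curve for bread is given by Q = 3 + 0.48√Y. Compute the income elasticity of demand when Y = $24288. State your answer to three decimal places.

At Y = 24288: Q = 77.806.
dQ/dY = 0.48/(2√Y) = 0.00153998 at this income.
η = (dQ/dY)·(Y/Q) = 0.00153998 × (24288/77.806) = 0.481.

0.481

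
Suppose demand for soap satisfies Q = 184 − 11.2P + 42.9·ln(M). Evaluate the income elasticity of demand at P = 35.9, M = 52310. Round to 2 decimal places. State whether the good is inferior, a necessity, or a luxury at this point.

At P = 35.9, M = 52310: Q = 248.026.
Holding P constant, ∂Q/∂M = 42.9/M = 0.000820111.
η_M = (∂Q/∂M)·(M/Q) = 0.000820111 × (52310/248.026) = 0.17.
Since 0 < η < 1, this is a necessity.

0.17 (necessity)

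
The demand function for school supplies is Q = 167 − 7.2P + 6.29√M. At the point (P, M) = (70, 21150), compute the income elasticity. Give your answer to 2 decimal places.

0.79

At P = 70, M = 21150: Q = 577.757.
Holding P constant, ∂Q/∂M = 6.29/(2√M) = 0.0216255.
η_M = (∂Q/∂M)·(M/Q) = 0.0216255 × (21150/577.757) = 0.79.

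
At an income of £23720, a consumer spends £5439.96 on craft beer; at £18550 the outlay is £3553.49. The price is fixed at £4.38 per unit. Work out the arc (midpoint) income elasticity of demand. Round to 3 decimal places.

1.715

With a constant price, Q₁ = 5439.96/4.38 = 1242.000 and Q₂ = 3553.49/4.38 = 811.299 (equivalently, work directly with expenditure since P cancels).
Midpoint %ΔQ = (3553.49 − 5439.96)/4496.73 = -0.41952; midpoint %ΔI = (18550 − 23720)/21135 = -0.24462.
η = -0.41952 / -0.24462 = 1.715.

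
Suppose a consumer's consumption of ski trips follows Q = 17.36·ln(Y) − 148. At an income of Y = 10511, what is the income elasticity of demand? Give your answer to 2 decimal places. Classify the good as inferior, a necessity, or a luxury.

1.36 (luxury)

At Y = 10511: Q = 12.757.
dQ/dY = 17.36/Y = 0.0016516 at this income.
η = (dQ/dY)·(Y/Q) = 0.0016516 × (10511/12.757) = 1.36.
Since η > 1, the good is a luxury.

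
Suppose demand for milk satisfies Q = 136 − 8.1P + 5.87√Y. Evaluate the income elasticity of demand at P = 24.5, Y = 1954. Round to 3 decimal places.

At P = 24.5, Y = 1954: Q = 197.028.
Holding P constant, ∂Q/∂Y = 5.87/(2√Y) = 0.0663966.
η_Y = (∂Q/∂Y)·(Y/Q) = 0.0663966 × (1954/197.028) = 0.658.

0.658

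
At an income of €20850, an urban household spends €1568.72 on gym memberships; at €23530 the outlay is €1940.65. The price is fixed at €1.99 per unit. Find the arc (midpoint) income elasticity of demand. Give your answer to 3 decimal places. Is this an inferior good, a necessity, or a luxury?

1.755 (luxury)

With a constant price, Q₁ = 1568.72/1.99 = 788.302 and Q₂ = 1940.65/1.99 = 975.201 (equivalently, work directly with expenditure since P cancels).
Midpoint %ΔQ = (1940.65 − 1568.72)/1754.69 = 0.21196; midpoint %ΔI = (23530 − 20850)/22190 = 0.12078.
η = 0.21196 / 0.12078 = 1.755.
η > 1 ⇒ luxury.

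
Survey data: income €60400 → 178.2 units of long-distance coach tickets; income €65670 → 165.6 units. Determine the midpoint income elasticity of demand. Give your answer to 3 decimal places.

ΔQ = 165.6 − 178.2 = -12.6; midpoint Q̄ = (178.2 + 165.6)/2 = 171.9.
ΔI = 65670 − 60400 = 5270; midpoint Ī = (60400 + 65670)/2 = 63035.
η = (ΔQ/Q̄) ÷ (ΔI/Ī) = (-12.6/171.9) ÷ (5270/63035) = -0.877.

-0.877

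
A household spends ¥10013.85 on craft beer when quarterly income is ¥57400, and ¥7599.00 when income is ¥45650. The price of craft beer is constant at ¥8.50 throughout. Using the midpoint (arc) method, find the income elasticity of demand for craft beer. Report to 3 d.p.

1.202

With a constant price, Q₁ = 10013.85/8.50 = 1178.100 and Q₂ = 7599.00/8.50 = 894.000 (equivalently, work directly with expenditure since P cancels).
Midpoint %ΔQ = (7599.00 − 10013.85)/8806.42 = -0.27421; midpoint %ΔI = (45650 − 57400)/51525 = -0.22804.
η = -0.27421 / -0.22804 = 1.202.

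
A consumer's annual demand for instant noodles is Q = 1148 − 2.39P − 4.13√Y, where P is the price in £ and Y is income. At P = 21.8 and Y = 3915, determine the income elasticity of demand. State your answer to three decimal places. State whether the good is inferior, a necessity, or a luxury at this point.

At P = 21.8, Y = 3915: Q = 837.484.
Holding P constant, ∂Q/∂Y = -4.13/(2√Y) = -0.0330031.
η_Y = (∂Q/∂Y)·(Y/Q) = -0.0330031 × (3915/837.484) = -0.154.
Since η < 0, this is an inferior good.

-0.154 (inferior good)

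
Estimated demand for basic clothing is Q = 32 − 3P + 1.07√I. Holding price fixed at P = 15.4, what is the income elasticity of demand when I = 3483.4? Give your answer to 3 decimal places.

At P = 15.4, I = 3483.4: Q = 48.952.
Holding P constant, ∂Q/∂I = 1.07/(2√I) = 0.00906467.
η_I = (∂Q/∂I)·(I/Q) = 0.00906467 × (3483.4/48.952) = 0.645.

0.645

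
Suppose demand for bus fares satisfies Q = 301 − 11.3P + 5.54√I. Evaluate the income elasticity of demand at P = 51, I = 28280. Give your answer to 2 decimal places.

0.71

At P = 51, I = 28280: Q = 656.343.
Holding P constant, ∂Q/∂I = 5.54/(2√I) = 0.0164718.
η_I = (∂Q/∂I)·(I/Q) = 0.0164718 × (28280/656.343) = 0.71.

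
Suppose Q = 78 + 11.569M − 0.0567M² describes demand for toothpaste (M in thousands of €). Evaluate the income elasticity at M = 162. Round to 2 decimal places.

At M = 162: Q = 464.1432.
dQ/dM = 11.569 − 0.1134M = -6.80180.
η = (dQ/dM)·(M/Q) = -6.80180 × (162/464.1432) = -2.37.

-2.37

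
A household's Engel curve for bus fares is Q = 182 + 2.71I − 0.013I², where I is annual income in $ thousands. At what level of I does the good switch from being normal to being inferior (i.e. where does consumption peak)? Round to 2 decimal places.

dQ/dI = 2.71 − 0.026I.
The good is inferior where dQ/dI < 0. Setting dQ/dI = 0 gives I = 2.71 / 0.026 = 104.23.

104.23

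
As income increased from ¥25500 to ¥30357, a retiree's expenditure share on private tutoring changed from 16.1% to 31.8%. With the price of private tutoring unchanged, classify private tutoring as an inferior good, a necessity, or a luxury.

luxury

The budget share rises as income rises, so η > 1.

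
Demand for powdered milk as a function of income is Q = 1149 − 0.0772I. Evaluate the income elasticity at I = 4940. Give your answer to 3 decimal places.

-0.497

At I = 4940: Q = 767.632.
dQ/dI = −0.0772.
η = (dQ/dI)·(I/Q) = -0.0772 × (4940/767.632) = -0.497.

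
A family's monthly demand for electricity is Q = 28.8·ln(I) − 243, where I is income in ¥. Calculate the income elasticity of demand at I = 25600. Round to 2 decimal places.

0.58

At I = 25600: Q = 49.330.
dQ/dI = 28.8/I = 0.001125 at this income.
η = (dQ/dI)·(I/Q) = 0.001125 × (25600/49.330) = 0.58.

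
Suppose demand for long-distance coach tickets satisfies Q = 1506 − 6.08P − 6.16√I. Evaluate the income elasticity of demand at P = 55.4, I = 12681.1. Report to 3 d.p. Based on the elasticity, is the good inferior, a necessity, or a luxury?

At P = 55.4, I = 12681.1: Q = 475.488.
Holding P constant, ∂Q/∂I = -6.16/(2√I) = -0.0273509.
η_I = (∂Q/∂I)·(I/Q) = -0.0273509 × (12681.1/475.488) = -0.729.
Since η < 0, this is an inferior good.

-0.729 (inferior good)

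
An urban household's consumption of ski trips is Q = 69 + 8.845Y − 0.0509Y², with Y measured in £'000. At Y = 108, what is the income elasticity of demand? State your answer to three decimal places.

-0.539

At Y = 108: Q = 430.5624.
dQ/dY = 8.845 − 0.1018Y = -2.14940.
η = (dQ/dY)·(Y/Q) = -2.14940 × (108/430.5624) = -0.539.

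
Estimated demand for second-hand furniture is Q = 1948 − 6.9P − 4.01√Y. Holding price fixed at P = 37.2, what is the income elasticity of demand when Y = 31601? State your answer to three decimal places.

-0.364

At P = 37.2, Y = 31601: Q = 978.476.
Holding P constant, ∂Q/∂Y = -4.01/(2√Y) = -0.0112788.
η_Y = (∂Q/∂Y)·(Y/Q) = -0.0112788 × (31601/978.476) = -0.364.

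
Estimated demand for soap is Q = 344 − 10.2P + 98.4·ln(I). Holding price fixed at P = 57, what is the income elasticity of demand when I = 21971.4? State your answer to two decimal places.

At P = 57, I = 21971.4: Q = 746.354.
Holding P constant, ∂Q/∂I = 98.4/I = 0.00447855.
η_I = (∂Q/∂I)·(I/Q) = 0.00447855 × (21971.4/746.354) = 0.13.

0.13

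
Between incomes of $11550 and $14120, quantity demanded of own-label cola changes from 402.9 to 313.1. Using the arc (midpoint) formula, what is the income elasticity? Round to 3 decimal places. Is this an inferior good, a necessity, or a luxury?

ΔQ = 313.1 − 402.9 = -89.8; midpoint Q̄ = (402.9 + 313.1)/2 = 358.
ΔI = 14120 − 11550 = 2570; midpoint Ī = (11550 + 14120)/2 = 12835.
η = (ΔQ/Q̄) ÷ (ΔI/Ī) = (-89.8/358) ÷ (2570/12835) = -1.253.
η < 0 ⇒ inferior good.

-1.253 (inferior good)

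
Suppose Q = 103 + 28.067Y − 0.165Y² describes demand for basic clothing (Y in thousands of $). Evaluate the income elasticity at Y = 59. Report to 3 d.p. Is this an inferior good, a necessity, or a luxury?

0.428 (necessity)

At Y = 59: Q = 1184.5880.
dQ/dY = 28.067 − 0.33Y = 8.59700.
η = (dQ/dY)·(Y/Q) = 8.59700 × (59/1184.5880) = 0.428.
0 < η < 1 ⇒ necessity.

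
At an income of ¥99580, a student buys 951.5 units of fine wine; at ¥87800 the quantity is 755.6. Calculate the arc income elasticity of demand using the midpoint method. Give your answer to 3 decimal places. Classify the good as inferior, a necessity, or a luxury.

ΔQ = 755.6 − 951.5 = -195.9; midpoint Q̄ = (951.5 + 755.6)/2 = 853.55.
ΔI = 87800 − 99580 = -11780; midpoint Ī = (99580 + 87800)/2 = 93690.
η = (ΔQ/Q̄) ÷ (ΔI/Ī) = (-195.9/853.55) ÷ (-11780/93690) = 1.825.
η > 1 ⇒ luxury.

1.825 (luxury)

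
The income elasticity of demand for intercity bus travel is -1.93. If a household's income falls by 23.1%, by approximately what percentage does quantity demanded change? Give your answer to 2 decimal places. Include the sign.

%ΔQ ≈ η × %ΔI = -1.93 × (-23.1%) = 44.58%.

44.58%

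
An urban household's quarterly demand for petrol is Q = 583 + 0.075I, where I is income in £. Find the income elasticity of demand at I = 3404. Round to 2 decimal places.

0.30

At I = 3404: Q = 838.300.
dQ/dI = 0.075.
η = (dQ/dI)·(I/Q) = 0.075 × (3404/838.300) = 0.30.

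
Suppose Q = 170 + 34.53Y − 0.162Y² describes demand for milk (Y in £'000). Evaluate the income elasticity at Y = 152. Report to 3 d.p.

-1.335

At Y = 152: Q = 1675.7120.
dQ/dY = 34.53 − 0.324Y = -14.71800.
η = (dQ/dY)·(Y/Q) = -14.71800 × (152/1675.7120) = -1.335.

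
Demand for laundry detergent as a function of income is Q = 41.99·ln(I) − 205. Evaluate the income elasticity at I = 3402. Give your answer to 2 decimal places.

0.31

At I = 3402: Q = 136.468.
dQ/dI = 41.99/I = 0.0123427 at this income.
η = (dQ/dI)·(I/Q) = 0.0123427 × (3402/136.468) = 0.31.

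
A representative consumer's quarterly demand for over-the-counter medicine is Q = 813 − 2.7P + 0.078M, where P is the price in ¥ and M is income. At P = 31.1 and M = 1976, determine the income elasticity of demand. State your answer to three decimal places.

0.175

At P = 31.1, M = 1976: Q = 883.158.
Holding P constant, ∂Q/∂M = 0.078.
η_M = (∂Q/∂M)·(M/Q) = 0.078 × (1976/883.158) = 0.175.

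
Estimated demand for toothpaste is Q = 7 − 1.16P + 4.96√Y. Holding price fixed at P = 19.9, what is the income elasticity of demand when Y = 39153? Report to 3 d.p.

At P = 19.9, Y = 39153: Q = 965.357.
Holding P constant, ∂Q/∂Y = 4.96/(2√Y) = 0.0125334.
η_Y = (∂Q/∂Y)·(Y/Q) = 0.0125334 × (39153/965.357) = 0.508.

0.508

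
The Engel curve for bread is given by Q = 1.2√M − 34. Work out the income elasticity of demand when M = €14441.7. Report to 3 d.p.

At M = 14441.7: Q = 110.208.
dQ/dM = 1.2/(2√M) = 0.00499278 at this income.
η = (dQ/dM)·(M/Q) = 0.00499278 × (14441.7/110.208) = 0.654.

0.654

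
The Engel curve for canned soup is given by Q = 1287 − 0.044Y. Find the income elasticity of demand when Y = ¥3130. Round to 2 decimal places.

-0.12

At Y = 3130: Q = 1149.280.
dQ/dY = −0.044.
η = (dQ/dY)·(Y/Q) = -0.044 × (3130/1149.280) = -0.12.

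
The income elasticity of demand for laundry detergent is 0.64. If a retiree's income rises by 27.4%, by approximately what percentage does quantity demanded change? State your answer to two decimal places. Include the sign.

%ΔQ ≈ η × %ΔI = 0.64 × 27.4% = 17.54%.

17.54%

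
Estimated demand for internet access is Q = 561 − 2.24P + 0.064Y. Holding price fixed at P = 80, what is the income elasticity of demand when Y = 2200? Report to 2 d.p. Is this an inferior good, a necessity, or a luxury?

0.27 (necessity)

At P = 80, Y = 2200: Q = 522.600.
Holding P constant, ∂Q/∂Y = 0.064.
η_Y = (∂Q/∂Y)·(Y/Q) = 0.064 × (2200/522.600) = 0.27.
Since 0 < η < 1, this is a necessity.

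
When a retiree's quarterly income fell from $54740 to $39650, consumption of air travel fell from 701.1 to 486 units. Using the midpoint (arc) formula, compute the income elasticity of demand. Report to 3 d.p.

ΔQ = 486 − 701.1 = -215.1; midpoint Q̄ = (701.1 + 486)/2 = 593.55.
ΔI = 39650 − 54740 = -15090; midpoint Ī = (54740 + 39650)/2 = 47195.
η = (ΔQ/Q̄) ÷ (ΔI/Ī) = (-215.1/593.55) ÷ (-15090/47195) = 1.133.

1.133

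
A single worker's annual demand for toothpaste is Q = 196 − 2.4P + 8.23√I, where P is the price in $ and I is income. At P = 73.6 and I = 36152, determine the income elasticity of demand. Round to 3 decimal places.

0.494

At P = 73.6, I = 36152: Q = 1584.186.
Holding P constant, ∂Q/∂I = 8.23/(2√I) = 0.0216423.
η_I = (∂Q/∂I)·(I/Q) = 0.0216423 × (36152/1584.186) = 0.494.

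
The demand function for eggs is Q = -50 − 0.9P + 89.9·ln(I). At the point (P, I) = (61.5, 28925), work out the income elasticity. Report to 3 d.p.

0.110

At P = 61.5, I = 28925: Q = 818.144.
Holding P constant, ∂Q/∂I = 89.9/I = 0.00310804.
η_I = (∂Q/∂I)·(I/Q) = 0.00310804 × (28925/818.144) = 0.110.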